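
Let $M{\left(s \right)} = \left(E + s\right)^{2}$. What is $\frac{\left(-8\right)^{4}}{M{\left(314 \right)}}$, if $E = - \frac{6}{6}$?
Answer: $\frac{4096}{97969} \approx 0.041809$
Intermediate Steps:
$E = -1$ ($E = \left(-6\right) \frac{1}{6} = -1$)
$M{\left(s \right)} = \left(-1 + s\right)^{2}$
$\frac{\left(-8\right)^{4}}{M{\left(314 \right)}} = \frac{\left(-8\right)^{4}}{\left(-1 + 314\right)^{2}} = \frac{4096}{313^{2}} = \frac{4096}{97969}$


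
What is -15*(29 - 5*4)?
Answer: -135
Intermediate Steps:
-15*(29 - 5*4) = -15*(29 - 20) = -15*9 = -135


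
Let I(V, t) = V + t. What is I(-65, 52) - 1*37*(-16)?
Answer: 579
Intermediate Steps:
I(-65, 52) - 1*37*(-16) = (-65 + 52) - 1*37*(-16) = -13 - 37*(-16) = -13 + 592 = 579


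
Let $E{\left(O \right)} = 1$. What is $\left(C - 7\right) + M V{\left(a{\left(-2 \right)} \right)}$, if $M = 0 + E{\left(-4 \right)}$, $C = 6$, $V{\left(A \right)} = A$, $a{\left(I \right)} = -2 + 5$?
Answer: $2$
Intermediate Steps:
$a{\left(I \right)} = 3$
$M = 1$ ($M = 0 + 1 = 1$)
$\left(C - 7\right) + M V{\left(a{\left(-2 \right)} \right)} = \left(6 - 7\right) + 1 \cdot 3 = \left(6 - 7\right) + 3 = -1 + 3 = 2$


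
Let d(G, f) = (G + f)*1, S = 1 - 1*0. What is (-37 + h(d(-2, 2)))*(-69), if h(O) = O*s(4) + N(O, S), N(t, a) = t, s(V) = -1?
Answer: 2553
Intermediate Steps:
S = 1 (S = 1 + 0 = 1)
d(G, f) = G + f
h(O) = 0 (h(O) = O*(-1) + O = -O + O = 0)
(-37 + h(d(-2, 2)))*(-69) = (-37 + 0)*(-69) = -37*(-69) = 2553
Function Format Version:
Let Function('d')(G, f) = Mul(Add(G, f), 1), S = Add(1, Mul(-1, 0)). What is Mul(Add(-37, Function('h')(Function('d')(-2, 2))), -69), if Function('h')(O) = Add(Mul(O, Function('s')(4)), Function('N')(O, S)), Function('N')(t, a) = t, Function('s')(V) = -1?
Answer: 2553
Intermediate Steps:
S = 1 (S = Add(1, 0) = 1)
Function('d')(G, f) = Add(G, f)
Function('h')(O) = 0 (Function('h')(O) = Add(Mul(O, -1), O) = Add(Mul(-1, O), O) = 0)
Mul(Add(-37, Function('h')(Function('d')(-2, 2))), -69) = Mul(Add(-37, 0), -69) = Mul(-37, -69) = 2553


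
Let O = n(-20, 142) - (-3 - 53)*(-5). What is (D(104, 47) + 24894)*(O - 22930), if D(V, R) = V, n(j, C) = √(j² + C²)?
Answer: -580203580 + 49996*√5141 ≈ -5.7662e+8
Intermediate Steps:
n(j, C) = √(C² + j²)
O = -280 + 2*√5141 (O = √(142² + (-20)²) - (-3 - 53)*(-5) = √(20164 + 400) - (-56)*(-5) = √20564 - 1*280 = 2*√5141 - 280 = -280 + 2*√5141 ≈ -136.60)
(D(104, 47) + 24894)*(O - 22930) = (104 + 24894)*((-280 + 2*√5141) - 22930) = 24998*(-23210 + 2*√5141) = -580203580 + 49996*√5141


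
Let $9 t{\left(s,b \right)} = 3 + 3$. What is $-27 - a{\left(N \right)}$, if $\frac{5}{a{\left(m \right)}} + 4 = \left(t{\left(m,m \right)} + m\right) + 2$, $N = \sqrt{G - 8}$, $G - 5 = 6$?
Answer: $- \frac{357}{11} - \frac{45 \sqrt{3}}{11} \approx -39.54$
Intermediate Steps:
$G = 11$ ($G = 5 + 6 = 11$)
$N = \sqrt{3}$ ($N = \sqrt{11 - 8} = \sqrt{3} \approx 1.732$)
$t{\left(s,b \right)} = \frac{2}{3}$ ($t{\left(s,b \right)} = \frac{3 + 3}{9} = \frac{1}{9} \cdot 6 = \frac{2}{3}$)
$a{\left(m \right)} = \frac{5}{- \frac{4}{3} + m}$ ($a{\left(m \right)} = \frac{5}{-4 + \left(\left(\frac{2}{3} + m\right) + 2\right)} = \frac{5}{-4 + \left(\frac{8}{3} + m\right)} = \frac{5}{- \frac{4}{3} + m}$)
$-27 - a{\left(N \right)} = -27 - \frac{15}{-4 + 3 \sqrt{3}}$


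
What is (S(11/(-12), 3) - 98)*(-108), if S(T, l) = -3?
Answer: 10908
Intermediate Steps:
(S(11/(-12), 3) - 98)*(-108) = (-3 - 98)*(-108) = -101*(-108) = 10908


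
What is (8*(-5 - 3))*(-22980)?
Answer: 1470720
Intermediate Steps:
(8*(-5 - 3))*(-22980) = (8*(-8))*(-22980) = -64*(-22980) = 1470720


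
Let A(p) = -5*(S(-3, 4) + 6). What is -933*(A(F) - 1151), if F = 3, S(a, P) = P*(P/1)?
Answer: 1176513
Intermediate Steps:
S(a, P) = P² (S(a, P) = P*(P*1) = P*P = P²)
A(p) = -110 (A(p) = -5*(4² + 6) = -5*(16 + 6) = -5*22 = -110)
-933*(A(F) - 1151) = -933*(-110 - 1151) = -933*(-1261) = 1176513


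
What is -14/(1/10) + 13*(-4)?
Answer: -192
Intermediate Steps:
-14/(1/10) + 13*(-4) = -14/1/10 - 52 = -14*10 - 52 = -140 - 52 = -192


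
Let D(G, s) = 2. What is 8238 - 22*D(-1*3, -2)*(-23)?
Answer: 9250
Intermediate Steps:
8238 - 22*D(-1*3, -2)*(-23) = 8238 - 22*2*(-23) = 8238 - 44*(-23) = 8238 + 1012 = 9250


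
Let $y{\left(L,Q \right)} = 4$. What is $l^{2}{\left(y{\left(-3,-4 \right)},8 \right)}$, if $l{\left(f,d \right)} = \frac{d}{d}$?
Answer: $1$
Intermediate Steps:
$l{\left(f,d \right)} = 1$
$l^{2}{\left(y{\left(-3,-4 \right)},8 \right)} = 1^{2} = 1$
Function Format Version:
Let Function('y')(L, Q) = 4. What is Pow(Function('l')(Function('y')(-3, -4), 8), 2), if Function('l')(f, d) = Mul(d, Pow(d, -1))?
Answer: 1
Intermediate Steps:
Function('l')(f, d) = 1
Pow(Function('l')(Function('y')(-3, -4), 8), 2) = Pow(1, 2) = 1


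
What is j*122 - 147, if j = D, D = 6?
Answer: 585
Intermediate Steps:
j = 6
j*122 - 147 = 6*122 - 147 = 732 - 147 = 585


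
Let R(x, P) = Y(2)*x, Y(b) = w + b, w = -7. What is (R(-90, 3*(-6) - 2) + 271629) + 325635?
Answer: 597714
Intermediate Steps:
Y(b) = -7 + b
R(x, P) = -5*x (R(x, P) = (-7 + 2)*x = -5*x)
(R(-90, 3*(-6) - 2) + 271629) + 325635 = (-5*(-90) + 271629) + 325635 = (450 + 271629) + 325635 = 272079 + 325635 = 597714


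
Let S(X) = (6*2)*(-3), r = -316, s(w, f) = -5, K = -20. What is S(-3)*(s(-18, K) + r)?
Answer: 11556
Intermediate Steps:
S(X) = -36 (S(X) = 12*(-3) = -36)
S(-3)*(s(-18, K) + r) = -36*(-5 - 316) = -36*(-321) = 11556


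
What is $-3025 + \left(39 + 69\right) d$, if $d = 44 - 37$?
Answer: $-2269$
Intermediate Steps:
$d = 7$
$-3025 + \left(39 + 69\right) d = -3025 + \left(39 + 69\right) 7 = -3025 + 108 \cdot 7 = -3025 + 756 = -2269$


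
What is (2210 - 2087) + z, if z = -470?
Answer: -347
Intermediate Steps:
(2210 - 2087) + z = (2210 - 2087) - 470 = 123 - 470 = -347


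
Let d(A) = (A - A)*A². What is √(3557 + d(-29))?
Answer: √3557 ≈ 59.641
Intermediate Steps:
d(A) = 0 (d(A) = 0*A² = 0)
√(3557 + d(-29)) = √(3557 + 0) = √3557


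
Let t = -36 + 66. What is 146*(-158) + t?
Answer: -23038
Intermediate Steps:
t = 30
146*(-158) + t = 146*(-158) + 30 = -23068 + 30 = -23038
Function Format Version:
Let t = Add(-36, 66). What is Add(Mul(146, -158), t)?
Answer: -23038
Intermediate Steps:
t = 30
Add(Mul(146, -158), t) = Add(Mul(146, -158), 30) = Add(-23068, 30) = -23038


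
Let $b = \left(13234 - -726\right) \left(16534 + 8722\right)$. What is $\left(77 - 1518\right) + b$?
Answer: $352572319$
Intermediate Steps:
$b = 352573760$ ($b = \left(13234 + 726\right) 25256 = 13960 \cdot 25256 = 352573760$)
$\left(77 - 1518\right) + b = \left(77 - 1518\right) + 352573760 = -1441 + 352573760 = 352572319$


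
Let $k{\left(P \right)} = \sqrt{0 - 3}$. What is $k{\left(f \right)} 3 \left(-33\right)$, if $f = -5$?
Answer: $- 99 i \sqrt{3} \approx - 171.47 i$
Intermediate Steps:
$k{\left(P \right)} = i \sqrt{3}$ ($k{\left(P \right)} = \sqrt{-3} = i \sqrt{3}$)
$k{\left(f \right)} 3 \left(-33\right) = i \sqrt{3} \cdot 3 \left(-33\right) = 3 i \sqrt{3} \left(-33\right) = - 99 i \sqrt{3}$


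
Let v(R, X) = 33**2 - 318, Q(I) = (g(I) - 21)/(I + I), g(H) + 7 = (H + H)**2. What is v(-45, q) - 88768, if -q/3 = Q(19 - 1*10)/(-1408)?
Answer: -87997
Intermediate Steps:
g(H) = -7 + 4*H**2 (g(H) = -7 + (H + H)**2 = -7 + (2*H)**2 = -7 + 4*H**2)
Q(I) = (-28 + 4*I**2)/(2*I) (Q(I) = ((-7 + 4*I**2) - 21)/(I + I) = (-28 + 4*I**2)/((2*I)) = (-28 + 4*I**2)*(1/(2*I)) = (-28 + 4*I**2)/(2*I))
q = 37/1056 (q = -3*(-14/(19 - 1*10) + 2*(19 - 1*10))/(-1408) = -3*(-14/(19 - 10) + 2*(19 - 10))*(-1)/1408 = -3*(-14/9 + 2*9)*(-1)/1408 = -3*(-14*1/9 + 18)*(-1)/1408 = -3*(-14/9 + 18)*(-1)/1408 = -148*(-1)/(3*1408) = -3*(-37/3168) = 37/1056 ≈ 0.035038)
v(R, X) = 771 (v(R, X) = 1089 - 318 = 771)
v(-45, q) - 88768 = 771 - 88768 = -87997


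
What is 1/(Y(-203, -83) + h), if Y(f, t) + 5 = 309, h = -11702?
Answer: -1/11398 ≈ -8.7735e-5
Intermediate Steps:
Y(f, t) = 304 (Y(f, t) = -5 + 309 = 304)
1/(Y(-203, -83) + h) = 1/(304 - 11702) = 1/(-11398) = -1/11398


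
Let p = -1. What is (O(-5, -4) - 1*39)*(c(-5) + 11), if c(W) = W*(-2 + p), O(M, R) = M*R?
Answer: -494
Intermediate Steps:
c(W) = -3*W (c(W) = W*(-2 - 1) = W*(-3) = -3*W)
(O(-5, -4) - 1*39)*(c(-5) + 11) = (-5*(-4) - 1*39)*(-3*(-5) + 11) = (20 - 39)*(15 + 11) = -19*26 = -494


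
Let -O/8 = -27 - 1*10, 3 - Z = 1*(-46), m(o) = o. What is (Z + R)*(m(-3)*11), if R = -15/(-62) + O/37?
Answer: -117117/62 ≈ -1889.0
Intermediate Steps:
Z = 49 (Z = 3 - (-46) = 3 - 1*(-46) = 3 + 46 = 49)
O = 296 (O = -8*(-27 - 1*10) = -8*(-27 - 10) = -8*(-37) = 296)
R = 511/62 (R = -15/(-62) + 296/37 = -15*(-1/62) + 296*(1/37) = 15/62 + 8 = 511/62 ≈ 8.2419)
(Z + R)*(m(-3)*11) = (49 + 511/62)*(-3*11) = (3549/62)*(-33) = -117117/62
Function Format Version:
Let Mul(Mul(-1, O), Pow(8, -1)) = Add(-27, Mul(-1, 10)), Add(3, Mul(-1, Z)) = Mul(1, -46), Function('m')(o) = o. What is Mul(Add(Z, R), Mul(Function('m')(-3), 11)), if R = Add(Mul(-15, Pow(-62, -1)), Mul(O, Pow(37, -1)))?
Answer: Rational(-117117, 62) ≈ -1889.0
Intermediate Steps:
Z = 49 (Z = Add(3, Mul(-1, Mul(1, -46))) = Add(3, Mul(-1, -46)) = Add(3, 46) = 49)
O = 296 (O = Mul(-8, Add(-27, Mul(-1, 10))) = Mul(-8, Add(-27, -10)) = Mul(-8, -37) = 296)
R = Rational(511, 62) (R = Add(Mul(-15, Pow(-62, -1)), Mul(296, Pow(37, -1))) = Add(Mul(-15, Rational(-1, 62)), Mul(296, Rational(1, 37))) = Add(Rational(15, 62), 8) = Rational(511, 62) ≈ 8.2419)
Mul(Add(Z, R), Mul(Function('m')(-3), 11)) = Mul(Add(49, Rational(511, 62)), Mul(-3, 11)) = Mul(Rational(3549, 62), -33) = Rational(-117117, 62)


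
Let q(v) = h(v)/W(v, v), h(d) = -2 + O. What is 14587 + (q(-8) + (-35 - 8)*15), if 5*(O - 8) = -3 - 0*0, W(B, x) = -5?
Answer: 348523/25 ≈ 13941.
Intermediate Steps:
O = 37/5 (O = 8 + (-3 - 0*0)/5 = 8 + (-3 - 5*0)/5 = 8 + (-3 + 0)/5 = 8 + (1/5)*(-3) = 8 - 3/5 = 37/5 ≈ 7.4000)
h(d) = 27/5 (h(d) = -2 + 37/5 = 27/5)
q(v) = -27/25 (q(v) = (27/5)/(-5) = (27/5)*(-1/5) = -27/25)
14587 + (q(-8) + (-35 - 8)*15) = 14587 + (-27/25 + (-35 - 8)*15) = 14587 + (-27/25 - 43*15) = 14587 + (-27/25 - 645) = 14587 - 16152/25 = 348523/25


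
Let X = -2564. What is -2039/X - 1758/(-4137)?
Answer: 4314285/3535756 ≈ 1.2202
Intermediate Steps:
-2039/X - 1758/(-4137) = -2039/(-2564) - 1758/(-4137) = -2039*(-1/2564) - 1758*(-1/4137) = 2039/2564 + 586/1379 = 4314285/3535756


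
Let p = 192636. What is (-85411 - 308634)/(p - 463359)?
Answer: 394045/270723 ≈ 1.4555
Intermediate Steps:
(-85411 - 308634)/(p - 463359) = (-85411 - 308634)/(192636 - 463359) = -394045/(-270723) = -394045*(-1/270723) = 394045/270723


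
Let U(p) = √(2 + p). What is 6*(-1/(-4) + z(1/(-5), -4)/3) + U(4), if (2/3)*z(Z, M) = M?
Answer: -21/2 + √6 ≈ -8.0505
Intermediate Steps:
z(Z, M) = 3*M/2
6*(-1/(-4) + z(1/(-5), -4)/3) + U(4) = 6*(-1/(-4) + ((3/2)*(-4))/3) + √(2 + 4) = 6*(-1*(-¼) - 6*⅓) + √6 = 6*(¼ - 2) + √6 = 6*(-7/4) + √6 = -21/2 + √6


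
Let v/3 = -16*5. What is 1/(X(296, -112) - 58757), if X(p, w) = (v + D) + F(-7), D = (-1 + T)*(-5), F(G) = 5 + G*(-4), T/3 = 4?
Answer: -1/59019 ≈ -1.6944e-5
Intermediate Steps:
T = 12 (T = 3*4 = 12)
v = -240 (v = 3*(-16*5) = 3*(-80) = -240)
F(G) = 5 - 4*G
D = -55 (D = (-1 + 12)*(-5) = 11*(-5) = -55)
X(p, w) = -262 (X(p, w) = (-240 - 55) + (5 - 4*(-7)) = -295 + (5 + 28) = -295 + 33 = -262)
1/(X(296, -112) - 58757) = 1/(-262 - 58757) = 1/(-59019) = -1/59019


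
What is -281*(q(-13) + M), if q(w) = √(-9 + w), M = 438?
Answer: -123078 - 281*I*√22 ≈ -1.2308e+5 - 1318.0*I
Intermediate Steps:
-281*(q(-13) + M) = -281*(√(-9 - 13) + 438) = -281*(√(-22) + 438) = -281*(I*√22 + 438) = -281*(438 + I*√22) = -123078 - 281*I*√22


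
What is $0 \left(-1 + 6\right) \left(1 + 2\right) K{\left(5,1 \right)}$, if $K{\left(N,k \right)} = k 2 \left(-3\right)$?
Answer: $0$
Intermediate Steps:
$K{\left(N,k \right)} = - 6 k$ ($K{\left(N,k \right)} = 2 k \left(-3\right) = - 6 k$)
$0 \left(-1 + 6\right) \left(1 + 2\right) K{\left(5,1 \right)} = 0 \left(-1 + 6\right) \left(1 + 2\right) \left(\left(-6\right) 1\right) = 0 \cdot 5 \cdot 3 \left(-6\right) = 0 \cdot 15 \left(-6\right) = 0 \left(-6\right) = 0$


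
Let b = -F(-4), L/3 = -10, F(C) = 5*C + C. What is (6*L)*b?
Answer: -4320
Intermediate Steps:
F(C) = 6*C
L = -30 (L = 3*(-10) = -30)
b = 24 (b = -6*(-4) = -1*(-24) = 24)
(6*L)*b = (6*(-30))*24 = -180*24 = -4320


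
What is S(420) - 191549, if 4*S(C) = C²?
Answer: -147449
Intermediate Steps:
S(C) = C²/4
S(420) - 191549 = (¼)*420² - 191549 = (¼)*176400 - 191549 = 44100 - 191549 = -147449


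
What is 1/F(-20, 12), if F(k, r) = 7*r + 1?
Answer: 1/85 ≈ 0.011765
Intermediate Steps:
F(k, r) = 1 + 7*r
1/F(-20, 12) = 1/(1 + 7*12) = 1/(1 + 84) = 1/85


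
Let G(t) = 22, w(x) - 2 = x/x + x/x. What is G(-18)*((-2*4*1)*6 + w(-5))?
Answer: -968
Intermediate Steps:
w(x) = 4 (w(x) = 2 + (x/x + x/x) = 2 + (1 + 1) = 2 + 2 = 4)
G(-18)*((-2*4*1)*6 + w(-5)) = 22*((-2*4*1)*6 + 4) = 22*(-8*1*6 + 4) = 22*(-8*6 + 4) = 22*(-48 + 4) = 22*(-44) = -968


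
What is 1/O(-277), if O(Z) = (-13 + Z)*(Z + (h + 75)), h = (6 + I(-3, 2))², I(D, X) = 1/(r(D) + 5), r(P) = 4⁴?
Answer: 2349/113049530 ≈ 2.0779e-5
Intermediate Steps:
r(P) = 256
I(D, X) = 1/261 (I(D, X) = 1/(256 + 5) = 1/261)
h = 2455489/68121 (h = (6 + 1/261)² = (1567/261)² = 2455489/68121 ≈ 36.046)
O(Z) = (-13 + Z)*(7564564/68121 + Z) (O(Z) = (-13 + Z)*(Z + (2455489/68121 + 75)) = (-13 + Z)*(Z + 7564564/68121) = (-13 + Z)*(7564564/68121 + Z))
1/O(-277) = 1/(-98339332/68121 + (-277)² + (6678991/68121)*(-277)) = 1/(-98339332/68121 + 76729 - 1850080507/68121) = 1/(113049530/2349) = 2349/113049530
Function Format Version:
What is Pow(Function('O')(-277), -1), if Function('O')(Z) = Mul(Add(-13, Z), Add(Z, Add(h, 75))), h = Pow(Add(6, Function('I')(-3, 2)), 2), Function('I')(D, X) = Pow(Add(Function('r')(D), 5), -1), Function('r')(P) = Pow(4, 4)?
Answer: Rational(2349, 113049530) ≈ 2.0779e-5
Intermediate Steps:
Function('r')(P) = 256
Function('I')(D, X) = Rational(1, 261) (Function('I')(D, X) = Pow(Add(256, 5), -1) = Pow(261, -1) = Rational(1, 261))
h = Rational(2455489, 68121) (h = Pow(Add(6, Rational(1, 261)), 2) = Pow(Rational(1567, 261), 2) = Rational(2455489, 68121) ≈ 36.046)
Function('O')(Z) = Mul(Add(-13, Z), Add(Rational(7564564, 68121), Z)) (Function('O')(Z) = Mul(Add(-13, Z), Add(Z, Add(Rational(2455489, 68121), 75))) = Mul(Add(-13, Z), Add(Z, Rational(7564564, 68121))) = Mul(Add(-13, Z), Add(Rational(7564564, 68121), Z)))
Pow(Function('O')(-277), -1) = Pow(Add(Rational(-98339332, 68121), Pow(-277, 2), Mul(Rational(6678991, 68121), -277)), -1) = Pow(Add(Rational(-98339332, 68121), 76729, Rational(-1850080507, 68121)), -1) = Pow(Rational(113049530, 2349), -1) = Rational(2349, 113049530)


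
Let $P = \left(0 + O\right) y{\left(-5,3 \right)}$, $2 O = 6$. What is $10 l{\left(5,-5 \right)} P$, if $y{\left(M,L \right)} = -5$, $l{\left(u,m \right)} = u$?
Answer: $-750$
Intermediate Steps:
$O = 3$ ($O = \frac{1}{2} \cdot 6 = 3$)
$P = -15$ ($P = \left(0 + 3\right) \left(-5\right) = 3 \left(-5\right) = -15$)
$10 l{\left(5,-5 \right)} P = 10 \cdot 5 \left(-15\right) = 50 \left(-15\right) = -750$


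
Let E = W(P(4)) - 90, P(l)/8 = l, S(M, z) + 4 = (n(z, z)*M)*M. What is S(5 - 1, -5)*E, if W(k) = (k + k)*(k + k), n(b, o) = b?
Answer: -336504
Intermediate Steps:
S(M, z) = -4 + z*M² (S(M, z) = -4 + (z*M)*M = -4 + (M*z)*M = -4 + z*M²)
P(l) = 8*l
W(k) = 4*k² (W(k) = (2*k)*(2*k) = 4*k²)
E = 4006 (E = 4*(8*4)² - 90 = 4*32² - 90 = 4*1024 - 90 = 4096 - 90 = 4006)
S(5 - 1, -5)*E = (-4 - 5*(5 - 1)²)*4006 = (-4 - 5*4²)*4006 = (-4 - 5*16)*4006 = (-4 - 80)*4006 = -84*4006 = -336504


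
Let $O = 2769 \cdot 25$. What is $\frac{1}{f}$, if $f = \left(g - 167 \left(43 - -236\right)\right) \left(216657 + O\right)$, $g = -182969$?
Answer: $- \frac{1}{65627643684} \approx -1.5237 \cdot 10^{-11}$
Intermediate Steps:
$O = 69225$
$f = -65627643684$ ($f = \left(-182969 - 167 \left(43 - -236\right)\right) \left(216657 + 69225\right) = \left(-182969 - 167 \left(43 + 236\right)\right) 285882 = \left(-182969 - 46593\right) 285882 = \left(-229562\right) 285882 = -65627643684$)
$\frac{1}{f} = \frac{1}{-65627643684} = - \frac{1}{65627643684}$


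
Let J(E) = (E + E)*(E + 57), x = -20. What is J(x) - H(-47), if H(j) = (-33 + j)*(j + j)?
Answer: -9000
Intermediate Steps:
J(E) = 2*E*(57 + E) (J(E) = (2*E)*(57 + E) = 2*E*(57 + E))
H(j) = 2*j*(-33 + j) (H(j) = (-33 + j)*(2*j) = 2*j*(-33 + j))
J(x) - H(-47) = 2*(-20)*(57 - 20) - 2*(-47)*(-33 - 47) = 2*(-20)*37 - 2*(-47)*(-80) = -1480 - 1*7520 = -1480 - 7520 = -9000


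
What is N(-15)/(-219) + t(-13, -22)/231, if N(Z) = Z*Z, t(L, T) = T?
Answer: -1721/1533 ≈ -1.1226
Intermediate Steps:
N(Z) = Z**2
N(-15)/(-219) + t(-13, -22)/231 = (-15)**2/(-219) - 22/231 = 225*(-1/219) - 22*1/231 = -75/73 - 2/21 = -1721/1533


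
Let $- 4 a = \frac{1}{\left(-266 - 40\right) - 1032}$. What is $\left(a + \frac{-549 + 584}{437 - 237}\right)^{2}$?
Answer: $\frac{343396}{11189025} \approx 0.03069$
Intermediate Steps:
$a = \frac{1}{5352}$ ($a = - \frac{1}{4 \left(\left(-266 - 40\right) - 1032\right)} = - \frac{1}{4 \left(-306 - 1032\right)} = - \frac{1}{4 \left(-1338\right)} = \left(- \frac{1}{4}\right) \left(- \frac{1}{1338}\right) = \frac{1}{5352} \approx 0.00018685$)
$\left(a + \frac{-549 + 584}{437 - 237}\right)^{2} = \left(\frac{1}{5352} + \frac{-549 + 584}{437 - 237}\right)^{2} = \left(\frac{1}{5352} + \frac{35}{200}\right)^{2} = \left(\frac{1}{5352} + 35 \cdot \frac{1}{200}\right)^{2} = \left(\frac{1}{5352} + \frac{7}{40}\right)^{2} = \left(\frac{586}{3345}\right)^{2} = \frac{343396}{11189025}$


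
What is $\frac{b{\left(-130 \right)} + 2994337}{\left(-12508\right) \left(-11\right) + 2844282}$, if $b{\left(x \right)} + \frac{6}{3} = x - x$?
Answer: $\frac{598867}{596374} \approx 1.0042$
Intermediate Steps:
$b{\left(x \right)} = -2$ ($b{\left(x \right)} = -2 + \left(x - x\right) = -2 + 0 = -2$)
$\frac{b{\left(-130 \right)} + 2994337}{\left(-12508\right) \left(-11\right) + 2844282} = \frac{-2 + 2994337}{\left(-12508\right) \left(-11\right) + 2844282} = \frac{2994335}{137588 + 2844282} = \frac{2994335}{2981870} = 2994335 \cdot \frac{1}{2981870} = \frac{598867}{596374}$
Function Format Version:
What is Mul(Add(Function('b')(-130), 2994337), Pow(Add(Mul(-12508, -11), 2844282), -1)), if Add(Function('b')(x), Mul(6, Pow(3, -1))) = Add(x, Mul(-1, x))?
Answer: Rational(598867, 596374) ≈ 1.0042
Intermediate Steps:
Function('b')(x) = -2 (Function('b')(x) = Add(-2, Add(x, Mul(-1, x))) = Add(-2, 0) = -2)
Mul(Add(Function('b')(-130), 2994337), Pow(Add(Mul(-12508, -11), 2844282), -1)) = Mul(Add(-2, 2994337), Pow(Add(Mul(-12508, -11), 2844282), -1)) = Mul(2994335, Pow(Add(137588, 2844282), -1)) = Mul(2994335, Pow(2981870, -1)) = Mul(2994335, Rational(1, 2981870)) = Rational(598867, 596374)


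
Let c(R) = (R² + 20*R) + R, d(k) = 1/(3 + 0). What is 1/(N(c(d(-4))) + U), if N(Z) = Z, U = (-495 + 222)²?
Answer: 9/670825 ≈ 1.3416e-5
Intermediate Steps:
U = 74529 (U = (-273)² = 74529)
d(k) = ⅓ (d(k) = 1/3 = ⅓)
c(R) = R² + 21*R
1/(N(c(d(-4))) + U) = 1/((21 + ⅓)/3 + 74529) = 1/((⅓)*(64/3) + 74529) = 1/(64/9 + 74529) = 1/(670825/9) = 9/670825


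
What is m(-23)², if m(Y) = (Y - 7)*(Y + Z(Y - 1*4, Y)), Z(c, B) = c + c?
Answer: 5336100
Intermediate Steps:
Z(c, B) = 2*c
m(Y) = (-8 + 3*Y)*(-7 + Y) (m(Y) = (Y - 7)*(Y + 2*(Y - 1*4)) = (-7 + Y)*(Y + 2*(Y - 4)) = (-7 + Y)*(Y + 2*(-4 + Y)) = (-7 + Y)*(Y + (-8 + 2*Y)) = (-7 + Y)*(-8 + 3*Y) = (-8 + 3*Y)*(-7 + Y))
m(-23)² = (56 - 29*(-23) + 3*(-23)²)² = (56 + 667 + 3*529)² = (56 + 667 + 1587)² = 2310² = 5336100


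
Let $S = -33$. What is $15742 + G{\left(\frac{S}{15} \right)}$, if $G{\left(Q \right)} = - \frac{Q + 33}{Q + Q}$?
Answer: $15749$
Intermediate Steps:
$G{\left(Q \right)} = - \frac{33 + Q}{2 Q}$
$15742 + G{\left(\frac{S}{15} \right)} = 15742 + \frac{-33 - - \frac{33}{15}}{2 \left(- \frac{33}{15}\right)} = 15742 + \frac{-33 - \left(-33\right) \frac{1}{15}}{2 \left(\left(-33\right) \frac{1}{15}\right)} = 15742 + \frac{-33 - - \frac{11}{5}}{2 \left(- \frac{11}{5}\right)} = 15742 + \frac{1}{2} \left(- \frac{5}{11}\right) \left(-33 + \frac{11}{5}\right) = 15742 + \frac{1}{2} \left(- \frac{5}{11}\right) \left(- \frac{154}{5}\right) = 15742 + 7 = 15749$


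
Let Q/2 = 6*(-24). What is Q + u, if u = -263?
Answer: -551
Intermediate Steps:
Q = -288 (Q = 2*(6*(-24)) = 2*(-144) = -288)
Q + u = -288 - 263 = -551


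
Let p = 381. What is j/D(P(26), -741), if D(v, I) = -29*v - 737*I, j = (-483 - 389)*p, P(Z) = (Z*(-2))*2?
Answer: -332232/549133 ≈ -0.60501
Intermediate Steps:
P(Z) = -4*Z (P(Z) = -2*Z*2 = -4*Z)
j = -332232 (j = (-483 - 389)*381 = -872*381 = -332232)
D(v, I) = -737*I - 29*v
j/D(P(26), -741) = -332232/(-737*(-741) - (-116)*26) = -332232/(546117 - 29*(-104)) = -332232/(546117 + 3016) = -332232/549133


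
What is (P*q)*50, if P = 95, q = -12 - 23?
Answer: -166250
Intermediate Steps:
q = -35
(P*q)*50 = (95*(-35))*50 = -3325*50 = -166250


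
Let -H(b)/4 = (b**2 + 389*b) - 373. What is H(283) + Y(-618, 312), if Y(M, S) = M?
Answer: -759830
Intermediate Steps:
H(b) = 1492 - 1556*b - 4*b**2 (H(b) = -4*((b**2 + 389*b) - 373) = -4*(-373 + b**2 + 389*b) = 1492 - 1556*b - 4*b**2)
H(283) + Y(-618, 312) = (1492 - 1556*283 - 4*283**2) - 618 = (1492 - 440348 - 4*80089) - 618 = (1492 - 440348 - 320356) - 618 = -759212 - 618 = -759830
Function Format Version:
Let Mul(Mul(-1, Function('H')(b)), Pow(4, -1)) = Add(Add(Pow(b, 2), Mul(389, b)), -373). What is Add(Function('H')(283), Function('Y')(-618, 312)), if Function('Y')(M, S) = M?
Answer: -759830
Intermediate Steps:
Function('H')(b) = Add(1492, Mul(-1556, b), Mul(-4, Pow(b, 2))) (Function('H')(b) = Mul(-4, Add(Add(Pow(b, 2), Mul(389, b)), -373)) = Mul(-4, Add(-373, Pow(b, 2), Mul(389, b))) = Add(1492, Mul(-1556, b), Mul(-4, Pow(b, 2))))
Add(Function('H')(283), Function('Y')(-618, 312)) = Add(Add(1492, Mul(-1556, 283), Mul(-4, Pow(283, 2))), -618) = Add(Add(1492, -440348, Mul(-4, 80089)), -618) = Add(Add(1492, -440348, -320356), -618) = Add(-759212, -618) = -759830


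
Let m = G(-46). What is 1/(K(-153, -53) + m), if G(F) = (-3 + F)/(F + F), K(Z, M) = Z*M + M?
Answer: 92/741201 ≈ 0.00012412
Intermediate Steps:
K(Z, M) = M + M*Z (K(Z, M) = M*Z + M = M + M*Z)
G(F) = (-3 + F)/(2*F) (G(F) = (-3 + F)/((2*F)) = (-3 + F)*(1/(2*F)) = (-3 + F)/(2*F))
m = 49/92 (m = (½)*(-3 - 46)/(-46) = (½)*(-1/46)*(-49) = 49/92 ≈ 0.53261)
1/(K(-153, -53) + m) = 1/(-53*(1 - 153) + 49/92) = 1/(-53*(-152) + 49/92) = 1/(8056 + 49/92) = 1/(741201/92) = 92/741201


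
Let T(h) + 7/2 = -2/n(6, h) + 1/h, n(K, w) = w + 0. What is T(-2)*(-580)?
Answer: 1740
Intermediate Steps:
n(K, w) = w
T(h) = -7/2 - 1/h (T(h) = -7/2 + (-2/h + 1/h) = -7/2 - 1/h)
T(-2)*(-580) = (-7/2 - 1/(-2))*(-580) = (-7/2 - 1*(-1/2))*(-580) = (-7/2 + 1/2)*(-580) = -3*(-580) = 1740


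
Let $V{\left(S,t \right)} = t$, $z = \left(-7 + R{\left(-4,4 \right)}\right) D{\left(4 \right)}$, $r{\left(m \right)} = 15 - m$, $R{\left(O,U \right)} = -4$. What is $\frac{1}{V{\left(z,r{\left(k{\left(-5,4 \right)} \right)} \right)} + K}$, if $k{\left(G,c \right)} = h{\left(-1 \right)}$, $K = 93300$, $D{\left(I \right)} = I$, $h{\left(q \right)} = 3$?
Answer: $\frac{1}{93312} \approx 1.0717 \cdot 10^{-5}$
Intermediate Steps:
$k{\left(G,c \right)} = 3$
$z = -44$ ($z = \left(-7 - 4\right) 4 = \left(-11\right) 4 = -44$)
$\frac{1}{V{\left(z,r{\left(k{\left(-5,4 \right)} \right)} \right)} + K} = \frac{1}{\left(15 - 3\right) + 93300} = \frac{1}{12 + 93300} = \frac{1}{93312}$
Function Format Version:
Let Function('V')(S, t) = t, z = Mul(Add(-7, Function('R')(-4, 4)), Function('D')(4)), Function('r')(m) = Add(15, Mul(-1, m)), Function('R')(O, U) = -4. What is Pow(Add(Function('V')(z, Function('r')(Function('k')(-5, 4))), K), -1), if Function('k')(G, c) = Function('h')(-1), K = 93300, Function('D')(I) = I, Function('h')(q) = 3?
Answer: Rational(1, 93312) ≈ 1.0717e-5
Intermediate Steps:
Function('k')(G, c) = 3
z = -44 (z = Mul(Add(-7, -4), 4) = Mul(-11, 4) = -44)
Pow(Add(Function('V')(z, Function('r')(Function('k')(-5, 4))), K), -1) = Pow(Add(Add(15, Mul(-1, 3)), 93300), -1) = Pow(Add(Add(15, -3), 93300), -1) = Pow(Add(12, 93300), -1) = Pow(93312, -1) = Rational(1, 93312)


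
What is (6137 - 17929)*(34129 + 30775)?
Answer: -765347968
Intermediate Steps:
(6137 - 17929)*(34129 + 30775) = -11792*64904 = -765347968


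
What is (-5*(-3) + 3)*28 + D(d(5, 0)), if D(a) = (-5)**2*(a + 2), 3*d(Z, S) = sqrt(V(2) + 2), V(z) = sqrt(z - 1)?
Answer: 554 + 25*sqrt(3)/3 ≈ 568.43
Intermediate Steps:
V(z) = sqrt(-1 + z)
d(Z, S) = sqrt(3)/3 (d(Z, S) = sqrt(sqrt(-1 + 2) + 2)/3 = sqrt(sqrt(1) + 2)/3 = sqrt(1 + 2)/3 = sqrt(3)/3)
D(a) = 50 + 25*a (D(a) = 25*(2 + a) = 50 + 25*a)
(-5*(-3) + 3)*28 + D(d(5, 0)) = (-5*(-3) + 3)*28 + (50 + 25*(sqrt(3)/3)) = (15 + 3)*28 + (50 + 25*sqrt(3)/3) = 18*28 + (50 + 25*sqrt(3)/3) = 504 + (50 + 25*sqrt(3)/3) = 554 + 25*sqrt(3)/3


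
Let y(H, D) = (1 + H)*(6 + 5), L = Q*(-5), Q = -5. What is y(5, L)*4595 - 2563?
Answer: 300707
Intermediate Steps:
L = 25 (L = -5*(-5) = 25)
y(H, D) = 11 + 11*H (y(H, D) = (1 + H)*11 = 11 + 11*H)
y(5, L)*4595 - 2563 = (11 + 11*5)*4595 - 2563 = (11 + 55)*4595 - 2563 = 66*4595 - 2563 = 303270 - 2563 = 300707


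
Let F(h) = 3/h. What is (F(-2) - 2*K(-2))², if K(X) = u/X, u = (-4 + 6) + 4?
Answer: 81/4 ≈ 20.250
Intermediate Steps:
u = 6 (u = 2 + 4 = 6)
K(X) = 6/X
(F(-2) - 2*K(-2))² = (3/(-2) - 2*6/(-2))² = (3*(-½) - 2*6*(-½))² = (-3/2 - 2*(-3))² = (-3/2 - 1*(-6))² = (-3/2 + 6)² = (9/2)² = 81/4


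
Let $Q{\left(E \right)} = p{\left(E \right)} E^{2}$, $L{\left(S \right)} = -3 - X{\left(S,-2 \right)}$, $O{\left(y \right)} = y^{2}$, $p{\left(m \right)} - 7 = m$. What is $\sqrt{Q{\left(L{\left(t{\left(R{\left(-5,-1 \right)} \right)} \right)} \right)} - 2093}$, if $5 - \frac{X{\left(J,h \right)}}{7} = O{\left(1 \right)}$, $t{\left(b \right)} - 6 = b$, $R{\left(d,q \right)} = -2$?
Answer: $i \sqrt{25157} \approx 158.61 i$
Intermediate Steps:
$p{\left(m \right)} = 7 + m$
$t{\left(b \right)} = 6 + b$
$X{\left(J,h \right)} = 28$ ($X{\left(J,h \right)} = 35 - 7 \cdot 1^{2} = 35 - 7 = 28$)
$L{\left(S \right)} = -31$ ($L{\left(S \right)} = -3 - 28 = -31$)
$Q{\left(E \right)} = E^{2} \left(7 + E\right)$ ($Q{\left(E \right)} = \left(7 + E\right) E^{2} = E^{2} \left(7 + E\right)$)
$\sqrt{Q{\left(L{\left(t{\left(R{\left(-5,-1 \right)} \right)} \right)} \right)} - 2093} = \sqrt{\left(-31\right)^{2} \left(7 - 31\right) - 2093} = \sqrt{961 \left(-24\right) - 2093} = \sqrt{-23064 - 2093} = \sqrt{-25157} = i \sqrt{25157}$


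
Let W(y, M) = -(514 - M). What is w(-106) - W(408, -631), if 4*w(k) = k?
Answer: 2237/2 ≈ 1118.5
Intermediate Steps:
w(k) = k/4
W(y, M) = -514 + M
w(-106) - W(408, -631) = (1/4)*(-106) - (-514 - 631) = -53/2 - 1*(-1145) = -53/2 + 1145 = 2237/2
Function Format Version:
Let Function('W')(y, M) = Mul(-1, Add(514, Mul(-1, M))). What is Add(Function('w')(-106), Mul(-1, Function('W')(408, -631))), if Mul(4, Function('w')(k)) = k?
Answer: Rational(2237, 2) ≈ 1118.5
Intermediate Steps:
Function('w')(k) = Mul(Rational(1, 4), k)
Function('W')(y, M) = Add(-514, M)
Add(Function('w')(-106), Mul(-1, Function('W')(408, -631))) = Add(Mul(Rational(1, 4), -106), Mul(-1, Add(-514, -631))) = Add(Rational(-53, 2), Mul(-1, -1145)) = Add(Rational(-53, 2), 1145) = Rational(2237, 2)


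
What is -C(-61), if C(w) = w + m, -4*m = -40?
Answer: 51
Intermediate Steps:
m = 10 (m = -¼*(-40) = 10)
C(w) = 10 + w (C(w) = w + 10 = 10 + w)
-C(-61) = -(10 - 61) = -1*(-51) = 51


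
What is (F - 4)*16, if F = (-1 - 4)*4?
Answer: -384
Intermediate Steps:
F = -20 (F = -5*4 = -20)
(F - 4)*16 = (-20 - 4)*16 = -24*16 = -384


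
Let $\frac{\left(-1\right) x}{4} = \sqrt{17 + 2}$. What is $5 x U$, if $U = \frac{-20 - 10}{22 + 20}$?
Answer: $\frac{100 \sqrt{19}}{7} \approx 62.27$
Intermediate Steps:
$x = - 4 \sqrt{19}$ ($x = - 4 \sqrt{17 + 2} = - 4 \sqrt{19} \approx -17.436$)
$U = - \frac{5}{7}$ ($U = - \frac{30}{42} = \left(-30\right) \frac{1}{42} = - \frac{5}{7} \approx -0.71429$)
$5 x U = 5 \left(- 4 \sqrt{19}\right) \left(- \frac{5}{7}\right) = - 20 \sqrt{19} \left(- \frac{5}{7}\right) = \frac{100 \sqrt{19}}{7}$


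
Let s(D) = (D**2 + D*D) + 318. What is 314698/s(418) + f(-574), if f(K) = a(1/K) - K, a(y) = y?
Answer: 57709894751/100382842 ≈ 574.90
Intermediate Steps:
s(D) = 318 + 2*D**2 (s(D) = (D**2 + D**2) + 318 = 2*D**2 + 318 = 318 + 2*D**2)
f(K) = 1/K - K
314698/s(418) + f(-574) = 314698/(318 + 2*418**2) + (1/(-574) - 1*(-574)) = 314698/(318 + 2*174724) + (-1/574 + 574) = 314698/(318 + 349448) + 329475/574 = 314698/349766 + 329475/574 = 314698*(1/349766) + 329475/574 = 157349/174883 + 329475/574 = 57709894751/100382842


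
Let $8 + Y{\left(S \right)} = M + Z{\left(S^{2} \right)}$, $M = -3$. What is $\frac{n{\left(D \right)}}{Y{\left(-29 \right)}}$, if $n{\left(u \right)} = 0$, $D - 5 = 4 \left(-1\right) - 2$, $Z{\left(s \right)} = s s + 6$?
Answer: $0$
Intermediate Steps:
$Z{\left(s \right)} = 6 + s^{2}$ ($Z{\left(s \right)} = s^{2} + 6 = 6 + s^{2}$)
$Y{\left(S \right)} = -5 + S^{4}$ ($Y{\left(S \right)} = -8 + \left(-3 + \left(6 + \left(S^{2}\right)^{2}\right)\right) = -8 + \left(-3 + \left(6 + S^{4}\right)\right) = -8 + \left(3 + S^{4}\right) = -5 + S^{4}$)
$D = -1$ ($D = 5 + \left(4 \left(-1\right) - 2\right) = 5 - 6 = -1$)
$\frac{n{\left(D \right)}}{Y{\left(-29 \right)}} = \frac{0}{-5 + \left(-29\right)^{4}} = \frac{0}{-5 + 707281} = \frac{0}{707276} = 0 \cdot \frac{1}{707276} = 0$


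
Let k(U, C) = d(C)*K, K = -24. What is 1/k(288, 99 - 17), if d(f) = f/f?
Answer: -1/24 ≈ -0.041667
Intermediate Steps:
d(f) = 1
k(U, C) = -24 (k(U, C) = 1*(-24) = -24)
1/k(288, 99 - 17) = 1/(-24) = -1/24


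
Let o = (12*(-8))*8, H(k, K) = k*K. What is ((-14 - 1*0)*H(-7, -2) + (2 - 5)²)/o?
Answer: 187/768 ≈ 0.24349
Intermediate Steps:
H(k, K) = K*k
o = -768 (o = -96*8 = -768)
((-14 - 1*0)*H(-7, -2) + (2 - 5)²)/o = ((-14 - 1*0)*(-2*(-7)) + (2 - 5)²)/(-768) = ((-14 + 0)*14 + (-3)²)*(-1/768) = (-14*14 + 9)*(-1/768) = (-196 + 9)*(-1/768) = -187*(-1/768) = 187/768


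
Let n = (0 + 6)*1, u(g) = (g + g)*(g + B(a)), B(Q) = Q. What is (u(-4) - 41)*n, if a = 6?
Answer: -342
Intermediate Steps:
u(g) = 2*g*(6 + g) (u(g) = (g + g)*(g + 6) = (2*g)*(6 + g) = 2*g*(6 + g))
n = 6 (n = 6*1 = 6)
(u(-4) - 41)*n = (2*(-4)*(6 - 4) - 41)*6 = (2*(-4)*2 - 41)*6 = (-16 - 41)*6 = -57*6 = -342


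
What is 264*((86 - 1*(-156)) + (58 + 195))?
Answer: 130680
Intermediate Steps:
264*((86 - 1*(-156)) + (58 + 195)) = 264*((86 + 156) + 253) = 264*(242 + 253) = 264*495 = 130680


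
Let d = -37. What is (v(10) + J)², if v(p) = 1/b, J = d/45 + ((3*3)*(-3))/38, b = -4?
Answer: 37173409/11696400 ≈ 3.1782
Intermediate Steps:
J = -2621/1710 (J = -37/45 + ((3*3)*(-3))/38 = -37*1/45 + (9*(-3))*(1/38) = -37/45 - 27*1/38 = -37/45 - 27/38 = -2621/1710 ≈ -1.5327)
v(p) = -¼ (v(p) = 1/(-4) = -¼)
(v(10) + J)² = (-¼ - 2621/1710)² = (-6097/3420)² = 37173409/11696400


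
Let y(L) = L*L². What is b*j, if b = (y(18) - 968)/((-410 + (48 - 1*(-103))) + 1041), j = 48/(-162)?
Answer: -19456/10557 ≈ -1.8429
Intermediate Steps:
j = -8/27 (j = 48*(-1/162) = -8/27 ≈ -0.29630)
y(L) = L³
b = 2432/391 (b = (18³ - 968)/((-410 + (48 - 1*(-103))) + 1041) = (5832 - 968)/((-410 + (48 + 103)) + 1041) = 4864/((-410 + 151) + 1041) = 4864/(-259 + 1041) = 4864/782 = 4864*(1/782) = 2432/391 ≈ 6.2199)
b*j = (2432/391)*(-8/27) = -19456/10557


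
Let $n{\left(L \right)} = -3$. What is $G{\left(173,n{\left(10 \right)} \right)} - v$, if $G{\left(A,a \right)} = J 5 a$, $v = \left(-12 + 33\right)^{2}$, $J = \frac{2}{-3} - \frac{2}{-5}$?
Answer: $-437$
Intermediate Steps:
$J = - \frac{4}{15}$ ($J = 2 \left(- \frac{1}{3}\right) - - \frac{2}{5} = - \frac{2}{3} + \frac{2}{5} = - \frac{4}{15} \approx -0.26667$)
$v = 441$ ($v = 21^{2} = 441$)
$G{\left(A,a \right)} = - \frac{4 a}{3}$ ($G{\left(A,a \right)} = \left(- \frac{4}{15}\right) 5 a = - \frac{4 a}{3}$)
$G{\left(173,n{\left(10 \right)} \right)} - v = \left(- \frac{4}{3}\right) \left(-3\right) - 441 = 4 - 441 = -437$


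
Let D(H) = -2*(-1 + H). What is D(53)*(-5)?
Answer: 520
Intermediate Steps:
D(H) = 2 - 2*H
D(53)*(-5) = (2 - 2*53)*(-5) = (2 - 106)*(-5) = -104*(-5) = 520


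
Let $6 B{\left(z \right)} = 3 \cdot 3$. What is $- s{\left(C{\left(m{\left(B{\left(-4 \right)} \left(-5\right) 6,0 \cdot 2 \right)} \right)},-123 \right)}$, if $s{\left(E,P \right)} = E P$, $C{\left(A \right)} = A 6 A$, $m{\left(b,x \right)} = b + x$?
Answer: $1494450$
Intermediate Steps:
$B{\left(z \right)} = \frac{3}{2}$ ($B{\left(z \right)} = \frac{3 \cdot 3}{6} = \frac{1}{6} \cdot 9 = \frac{3}{2}$)
$C{\left(A \right)} = 6 A^{2}$ ($C{\left(A \right)} = 6 A A = 6 A^{2}$)
$- s{\left(C{\left(m{\left(B{\left(-4 \right)} \left(-5\right) 6,0 \cdot 2 \right)} \right)},-123 \right)} = - 6 \left(\frac{3}{2} \left(-5\right) 6 + 0 \cdot 2\right)^{2} \left(-123\right) = - 6 \left(\left(- \frac{15}{2}\right) 6 + 0\right)^{2} \left(-123\right) = - 6 \left(-45 + 0\right)^{2} \left(-123\right) = - 6 \left(-45\right)^{2} \left(-123\right) = - 6 \cdot 2025 \left(-123\right) = - 12150 \left(-123\right) = \left(-1\right) \left(-1494450\right) = 1494450$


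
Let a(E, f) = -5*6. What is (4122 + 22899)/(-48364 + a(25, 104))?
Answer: -27021/48394 ≈ -0.55835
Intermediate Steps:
a(E, f) = -30
(4122 + 22899)/(-48364 + a(25, 104)) = (4122 + 22899)/(-48364 - 30) = 27021/(-48394) = 27021*(-1/48394) = -27021/48394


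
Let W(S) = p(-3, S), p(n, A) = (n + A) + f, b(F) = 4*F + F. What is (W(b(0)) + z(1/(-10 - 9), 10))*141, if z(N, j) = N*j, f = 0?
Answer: -9447/19 ≈ -497.21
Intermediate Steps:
b(F) = 5*F
p(n, A) = A + n (p(n, A) = (n + A) + 0 = (A + n) + 0 = A + n)
W(S) = -3 + S (W(S) = S - 3 = -3 + S)
(W(b(0)) + z(1/(-10 - 9), 10))*141 = ((-3 + 5*0) + 10/(-10 - 9))*141 = ((-3 + 0) + 10/(-19))*141 = (-3 - 1/19*10)*141 = (-3 - 10/19)*141 = -67/19*141 = -9447/19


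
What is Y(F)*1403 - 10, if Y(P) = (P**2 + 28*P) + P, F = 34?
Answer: 3005216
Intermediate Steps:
Y(P) = P**2 + 29*P
Y(F)*1403 - 10 = (34*(29 + 34))*1403 - 10 = (34*63)*1403 - 10 = 2142*1403 - 10 = 3005226 - 10 = 3005216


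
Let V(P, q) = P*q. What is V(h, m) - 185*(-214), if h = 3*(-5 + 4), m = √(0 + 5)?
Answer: 39590 - 3*√5 ≈ 39583.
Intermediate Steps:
m = √5 ≈ 2.2361
h = -3 (h = 3*(-1) = -3)
V(h, m) - 185*(-214) = -3*√5 - 185*(-214) = -3*√5 + 39590 = 39590 - 3*√5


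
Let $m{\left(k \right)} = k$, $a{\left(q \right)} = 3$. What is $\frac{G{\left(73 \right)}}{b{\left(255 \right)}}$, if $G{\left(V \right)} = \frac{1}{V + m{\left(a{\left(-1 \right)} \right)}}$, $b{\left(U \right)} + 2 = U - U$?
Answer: $- \frac{1}{152} \approx -0.0065789$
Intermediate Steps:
$b{\left(U \right)} = -2$ ($b{\left(U \right)} = -2 + \left(U - U\right) = -2 + 0 = -2$)
$G{\left(V \right)} = \frac{1}{3 + V}$ ($G{\left(V \right)} = \frac{1}{V + 3} = \frac{1}{3 + V}$)
$\frac{G{\left(73 \right)}}{b{\left(255 \right)}} = \frac{1}{\left(3 + 73\right) \left(-2\right)} = \frac{1}{76} \left(- \frac{1}{2}\right) = - \frac{1}{152}$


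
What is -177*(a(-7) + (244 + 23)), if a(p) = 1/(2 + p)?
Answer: -236118/5 ≈ -47224.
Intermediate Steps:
-177*(a(-7) + (244 + 23)) = -177*(1/(2 - 7) + (244 + 23)) = -177*(1/(-5) + 267) = -177*(-⅕ + 267) = -177*1334/5 = -236118/5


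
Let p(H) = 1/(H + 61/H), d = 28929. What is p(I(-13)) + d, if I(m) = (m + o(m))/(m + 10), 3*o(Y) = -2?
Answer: 191568207/6622 ≈ 28929.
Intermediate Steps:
o(Y) = -⅔ (o(Y) = (⅓)*(-2) = -⅔)
I(m) = (-⅔ + m)/(10 + m) (I(m) = (m - ⅔)/(m + 10) = (-⅔ + m)/(10 + m))
p(I(-13)) + d = ((-⅔ - 13)/(10 - 13))/(61 + ((-⅔ - 13)/(10 - 13))²) + 28929 = (-41/3/(-3))/(61 + (-41/3/(-3))²) + 28929 = (-⅓*(-41/3))/(61 + (-⅓*(-41/3))²) + 28929 = 41/(9*(61 + (41/9)²)) + 28929 = 41/(9*(61 + 1681/81)) + 28929 = 41/(9*(6622/81)) + 28929 = (41/9)*(81/6622) + 28929 = 369/6622 + 28929 = 191568207/6622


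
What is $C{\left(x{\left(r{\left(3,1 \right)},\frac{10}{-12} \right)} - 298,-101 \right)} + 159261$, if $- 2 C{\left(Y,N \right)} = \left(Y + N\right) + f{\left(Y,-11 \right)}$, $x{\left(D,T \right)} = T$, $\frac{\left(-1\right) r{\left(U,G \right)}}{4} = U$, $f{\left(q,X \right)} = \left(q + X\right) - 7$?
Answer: $\frac{478858}{3} \approx 1.5962 \cdot 10^{5}$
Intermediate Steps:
$f{\left(q,X \right)} = -7 + X + q$ ($f{\left(q,X \right)} = \left(X + q\right) - 7 = -7 + X + q$)
$r{\left(U,G \right)} = - 4 U$
$C{\left(Y,N \right)} = 9 - Y - \frac{N}{2}$ ($C{\left(Y,N \right)} = - \frac{\left(Y + N\right) - \left(18 - Y\right)}{2} = - \frac{\left(N + Y\right) + \left(-18 + Y\right)}{2} = - \frac{-18 + N + 2 Y}{2} = 9 - Y - \frac{N}{2}$)
$C{\left(x{\left(r{\left(3,1 \right)},\frac{10}{-12} \right)} - 298,-101 \right)} + 159261 = \left(9 - \left(\frac{10}{-12} - 298\right) - - \frac{101}{2}\right) + 159261 = \left(9 - \left(10 \left(- \frac{1}{12}\right) - 298\right) + \frac{101}{2}\right) + 159261 = \left(9 - \left(- \frac{5}{6} - 298\right) + \frac{101}{2}\right) + 159261 = \left(9 - - \frac{1793}{6} + \frac{101}{2}\right) + 159261 = \left(9 + \frac{1793}{6} + \frac{101}{2}\right) + 159261 = \frac{1075}{3} + 159261 = \frac{478858}{3}$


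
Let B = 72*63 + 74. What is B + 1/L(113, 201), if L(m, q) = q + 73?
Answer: 1263141/274 ≈ 4610.0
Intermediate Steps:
L(m, q) = 73 + q
B = 4610 (B = 4536 + 74 = 4610)
B + 1/L(113, 201) = 4610 + 1/(73 + 201) = 4610 + 1/274 = 1263141/274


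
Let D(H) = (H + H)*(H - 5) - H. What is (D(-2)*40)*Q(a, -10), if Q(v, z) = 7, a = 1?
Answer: 8400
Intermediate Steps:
D(H) = -H + 2*H*(-5 + H) (D(H) = (2*H)*(-5 + H) - H = 2*H*(-5 + H) - H = -H + 2*H*(-5 + H))
(D(-2)*40)*Q(a, -10) = (-2*(-11 + 2*(-2))*40)*7 = (-2*(-11 - 4)*40)*7 = (-2*(-15)*40)*7 = (30*40)*7 = 1200*7 = 8400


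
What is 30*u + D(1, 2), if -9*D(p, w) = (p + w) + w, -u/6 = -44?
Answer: 71275/9 ≈ 7919.4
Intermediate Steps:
u = 264 (u = -6*(-44) = 264)
D(p, w) = -2*w/9 - p/9 (D(p, w) = -((p + w) + w)/9 = -(p + 2*w)/9 = -2*w/9 - p/9)
30*u + D(1, 2) = 30*264 + (-2/9*2 - ⅑*1) = 7920 + (-4/9 - ⅑) = 7920 - 5/9 = 71275/9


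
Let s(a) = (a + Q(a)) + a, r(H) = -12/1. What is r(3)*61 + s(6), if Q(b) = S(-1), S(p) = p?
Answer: -721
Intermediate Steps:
Q(b) = -1
r(H) = -12 (r(H) = -12*1 = -12)
s(a) = -1 + 2*a (s(a) = (a - 1) + a = (-1 + a) + a = -1 + 2*a)
r(3)*61 + s(6) = -12*61 + (-1 + 2*6) = -732 + (-1 + 12) = -732 + 11 = -721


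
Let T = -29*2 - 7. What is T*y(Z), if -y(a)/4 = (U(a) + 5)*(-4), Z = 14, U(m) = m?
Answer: -19760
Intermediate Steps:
y(a) = 80 + 16*a (y(a) = -4*(a + 5)*(-4) = -4*(5 + a)*(-4) = -4*(-20 - 4*a) = 80 + 16*a)
T = -65 (T = -58 - 7 = -65)
T*y(Z) = -65*(80 + 16*14) = -65*(80 + 224) = -65*304 = -19760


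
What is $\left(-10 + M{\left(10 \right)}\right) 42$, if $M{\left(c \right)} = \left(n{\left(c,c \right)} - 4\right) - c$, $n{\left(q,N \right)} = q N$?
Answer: $3192$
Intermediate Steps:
$n{\left(q,N \right)} = N q$
$M{\left(c \right)} = -4 + c^{2} - c$ ($M{\left(c \right)} = \left(c c - 4\right) - c = \left(c^{2} - 4\right) - c = \left(-4 + c^{2}\right) - c = -4 + c^{2} - c$)
$\left(-10 + M{\left(10 \right)}\right) 42 = \left(-10 - \left(14 - 100\right)\right) 42 = \left(-10 - -86\right) 42 = \left(-10 + 86\right) 42 = 76 \cdot 42 = 3192$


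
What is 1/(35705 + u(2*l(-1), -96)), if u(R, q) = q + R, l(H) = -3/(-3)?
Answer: 1/35611 ≈ 2.8081e-5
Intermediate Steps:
l(H) = 1 (l(H) = -3*(-1/3) = 1)
u(R, q) = R + q
1/(35705 + u(2*l(-1), -96)) = 1/(35705 + (2*1 - 96)) = 1/(35705 + (2 - 96)) = 1/(35705 - 94) = 1/35611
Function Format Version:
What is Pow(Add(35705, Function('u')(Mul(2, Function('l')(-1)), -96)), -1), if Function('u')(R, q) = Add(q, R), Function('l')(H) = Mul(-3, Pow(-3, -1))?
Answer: Rational(1, 35611) ≈ 2.8081e-5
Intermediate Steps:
Function('l')(H) = 1 (Function('l')(H) = Mul(-3, Rational(-1, 3)) = 1)
Function('u')(R, q) = Add(R, q)
Pow(Add(35705, Function('u')(Mul(2, Function('l')(-1)), -96)), -1) = Pow(Add(35705, Add(Mul(2, 1), -96)), -1) = Pow(Add(35705, Add(2, -96)), -1) = Pow(Add(35705, -94), -1) = Pow(35611, -1) = Rational(1, 35611)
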